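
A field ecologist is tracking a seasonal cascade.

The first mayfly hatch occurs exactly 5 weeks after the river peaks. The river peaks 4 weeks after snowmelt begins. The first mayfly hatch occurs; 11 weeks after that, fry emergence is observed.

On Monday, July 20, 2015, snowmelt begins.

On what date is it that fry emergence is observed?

Snowmelt begins: Jul 20, 2015.
The river peaks: Jul 20, 2015 + 4 weeks = Aug 17, 2015.
The first mayfly hatch occurs: Aug 17, 2015 + 5 weeks = Sep 21, 2015.
Fry emergence is observed: Sep 21, 2015 + 11 weeks = Dec 7, 2015.

Monday, December 7, 2015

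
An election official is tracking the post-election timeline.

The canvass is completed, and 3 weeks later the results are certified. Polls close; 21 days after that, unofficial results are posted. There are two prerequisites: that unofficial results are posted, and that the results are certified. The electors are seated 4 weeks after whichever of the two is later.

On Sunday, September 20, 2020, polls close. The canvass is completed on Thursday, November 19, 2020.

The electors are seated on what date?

Polls close: Sep 20, 2020.
Unofficial results are posted: Sep 20, 2020 + 21 days = Oct 11, 2020.
The canvass is completed: Nov 19, 2020.
The results are certified: Nov 19, 2020 + 3 weeks = Dec 10, 2020.
Both prerequisites met — unofficial results are posted (Oct 11, 2020), the results are certified (Dec 10, 2020); the later is Dec 10, 2020.
The electors are seated: Dec 10, 2020 + 4 weeks = Jan 7, 2021.

Thursday, January 7, 2021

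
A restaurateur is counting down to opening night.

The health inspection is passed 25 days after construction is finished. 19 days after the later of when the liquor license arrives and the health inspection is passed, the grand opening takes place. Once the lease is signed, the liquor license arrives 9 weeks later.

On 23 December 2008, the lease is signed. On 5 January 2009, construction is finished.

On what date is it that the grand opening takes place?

15 March 2009

The lease is signed: Dec 23, 2008.
The liquor license arrives: Dec 23, 2008 + 9 weeks = Feb 24, 2009.
Construction is finished: Jan 5, 2009.
The health inspection is passed: Jan 5, 2009 + 25 days = Jan 30, 2009.
Both prerequisites met — the liquor license arrives (Feb 24, 2009), the health inspection is passed (Jan 30, 2009); the later is Feb 24, 2009.
The grand opening takes place: Feb 24, 2009 + 19 days = Mar 15, 2009.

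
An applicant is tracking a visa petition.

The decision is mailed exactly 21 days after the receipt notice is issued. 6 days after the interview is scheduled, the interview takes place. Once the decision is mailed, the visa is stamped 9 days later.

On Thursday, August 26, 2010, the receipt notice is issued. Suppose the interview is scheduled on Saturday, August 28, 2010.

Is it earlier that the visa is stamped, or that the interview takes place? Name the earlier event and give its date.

The interview takes place — Friday, September 3, 2010

The receipt notice is issued: Aug 26, 2010.
The decision is mailed: Aug 26, 2010 + 21 days = Sep 16, 2010.
The visa is stamped: Sep 16, 2010 + 9 days = Sep 25, 2010.
The interview is scheduled: Aug 28, 2010.
The interview takes place: Aug 28, 2010 + 6 days = Sep 3, 2010.
Comparing: the visa is stamped on Sep 25, 2010 vs the interview takes place on Sep 3, 2010. Earlier: the interview takes place.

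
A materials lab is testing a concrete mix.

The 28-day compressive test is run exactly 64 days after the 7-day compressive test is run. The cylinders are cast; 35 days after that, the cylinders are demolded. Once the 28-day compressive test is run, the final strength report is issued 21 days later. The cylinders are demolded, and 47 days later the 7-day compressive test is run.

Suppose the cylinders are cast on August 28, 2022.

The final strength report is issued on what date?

February 11, 2023

The cylinders are cast: Aug 28, 2022.
The cylinders are demolded: Aug 28, 2022 + 35 days = Oct 2, 2022.
The 7-day compressive test is run: Oct 2, 2022 + 47 days = Nov 18, 2022.
The 28-day compressive test is run: Nov 18, 2022 + 64 days = Jan 21, 2023.
The final strength report is issued: Jan 21, 2023 + 21 days = Feb 11, 2023.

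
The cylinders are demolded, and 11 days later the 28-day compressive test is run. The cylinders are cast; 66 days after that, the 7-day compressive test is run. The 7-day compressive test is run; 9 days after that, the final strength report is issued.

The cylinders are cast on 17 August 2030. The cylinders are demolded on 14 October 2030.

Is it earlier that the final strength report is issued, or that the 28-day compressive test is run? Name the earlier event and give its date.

The cylinders are cast: Aug 17, 2030.
The 7-day compressive test is run: Aug 17, 2030 + 66 days = Oct 22, 2030.
The final strength report is issued: Oct 22, 2030 + 9 days = Oct 31, 2030.
The cylinders are demolded: Oct 14, 2030.
The 28-day compressive test is run: Oct 14, 2030 + 11 days = Oct 25, 2030.
Comparing: the final strength report is issued on Oct 31, 2030 vs the 28-day compressive test is run on Oct 25, 2030. Earlier: the 28-day compressive test is run.

The 28-day compressive test is run — 25 October 2030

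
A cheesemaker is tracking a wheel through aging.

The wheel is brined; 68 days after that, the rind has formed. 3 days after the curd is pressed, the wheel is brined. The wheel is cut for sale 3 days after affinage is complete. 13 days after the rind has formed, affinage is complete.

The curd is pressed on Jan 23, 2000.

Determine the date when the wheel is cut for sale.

The curd is pressed: Jan 23, 2000.
The wheel is brined: Jan 23, 2000 + 3 days = Jan 26, 2000.
The rind has formed: Jan 26, 2000 + 68 days = Apr 3, 2000.
Affinage is complete: Apr 3, 2000 + 13 days = Apr 16, 2000.
The wheel is cut for sale: Apr 16, 2000 + 3 days = Apr 19, 2000.

Apr 19, 2000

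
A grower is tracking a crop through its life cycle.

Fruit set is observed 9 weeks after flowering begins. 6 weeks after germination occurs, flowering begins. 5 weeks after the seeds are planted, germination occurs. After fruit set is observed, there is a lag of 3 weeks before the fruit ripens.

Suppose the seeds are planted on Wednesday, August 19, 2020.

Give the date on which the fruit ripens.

The seeds are planted: Aug 19, 2020.
Germination occurs: Aug 19, 2020 + 5 weeks = Sep 23, 2020.
Flowering begins: Sep 23, 2020 + 6 weeks = Nov 4, 2020.
Fruit set is observed: Nov 4, 2020 + 9 weeks = Jan 6, 2021.
The fruit ripens: Jan 6, 2021 + 3 weeks = Jan 27, 2021.

Wednesday, January 27, 2021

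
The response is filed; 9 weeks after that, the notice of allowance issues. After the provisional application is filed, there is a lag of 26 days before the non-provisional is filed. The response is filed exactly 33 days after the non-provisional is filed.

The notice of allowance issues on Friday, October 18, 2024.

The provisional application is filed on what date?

The notice of allowance issues: Oct 18, 2024.
The response is filed: Oct 18, 2024 − 9 weeks = Aug 16, 2024.
The non-provisional is filed: Aug 16, 2024 − 33 days = Jul 14, 2024.
The provisional application is filed: Jul 14, 2024 − 26 days = Jun 18, 2024.

Tuesday, June 18, 2024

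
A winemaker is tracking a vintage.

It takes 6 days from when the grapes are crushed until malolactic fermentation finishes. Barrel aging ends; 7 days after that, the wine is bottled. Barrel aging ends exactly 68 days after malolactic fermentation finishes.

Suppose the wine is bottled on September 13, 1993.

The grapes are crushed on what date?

The wine is bottled: Sep 13, 1993.
Barrel aging ends: Sep 13, 1993 − 7 days = Sep 6, 1993.
Malolactic fermentation finishes: Sep 6, 1993 − 68 days = Jun 30, 1993.
The grapes are crushed: Jun 30, 1993 − 6 days = Jun 24, 1993.

June 24, 1993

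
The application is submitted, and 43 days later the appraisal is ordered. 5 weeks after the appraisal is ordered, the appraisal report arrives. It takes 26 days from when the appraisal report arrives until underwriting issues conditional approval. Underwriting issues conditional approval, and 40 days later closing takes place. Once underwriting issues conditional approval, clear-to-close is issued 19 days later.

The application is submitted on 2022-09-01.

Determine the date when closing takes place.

The application is submitted: Sep 1, 2022.
The appraisal is ordered: Sep 1, 2022 + 43 days = Oct 14, 2022.
The appraisal report arrives: Oct 14, 2022 + 5 weeks = Nov 18, 2022.
Underwriting issues conditional approval: Nov 18, 2022 + 26 days = Dec 14, 2022.
Closing takes place: Dec 14, 2022 + 40 days = Jan 23, 2023.

2023-01-23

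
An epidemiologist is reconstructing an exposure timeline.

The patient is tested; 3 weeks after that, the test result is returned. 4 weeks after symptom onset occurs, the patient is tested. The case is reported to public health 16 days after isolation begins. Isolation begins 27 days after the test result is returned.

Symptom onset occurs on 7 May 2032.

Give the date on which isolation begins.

Symptom onset occurs: May 7, 2032.
The patient is tested: May 7, 2032 + 4 weeks = Jun 4, 2032.
The test result is returned: Jun 4, 2032 + 3 weeks = Jun 25, 2032.
Isolation begins: Jun 25, 2032 + 27 days = Jul 22, 2032.

22 July 2032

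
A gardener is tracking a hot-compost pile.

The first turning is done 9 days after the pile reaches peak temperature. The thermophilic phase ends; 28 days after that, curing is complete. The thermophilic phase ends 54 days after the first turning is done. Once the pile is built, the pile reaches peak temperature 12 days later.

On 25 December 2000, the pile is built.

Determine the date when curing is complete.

The pile is built: Dec 25, 2000.
The pile reaches peak temperature: Dec 25, 2000 + 12 days = Jan 6, 2001.
The first turning is done: Jan 6, 2001 + 9 days = Jan 15, 2001.
The thermophilic phase ends: Jan 15, 2001 + 54 days = Mar 10, 2001.
Curing is complete: Mar 10, 2001 + 28 days = Apr 7, 2001.

7 April 2001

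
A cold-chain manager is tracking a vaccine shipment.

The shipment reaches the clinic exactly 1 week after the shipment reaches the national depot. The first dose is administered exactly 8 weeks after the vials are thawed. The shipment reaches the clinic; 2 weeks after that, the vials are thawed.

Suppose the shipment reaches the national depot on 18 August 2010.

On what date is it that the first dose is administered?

The shipment reaches the national depot: Aug 18, 2010.
The shipment reaches the clinic: Aug 18, 2010 + 1 week = Aug 25, 2010.
The vials are thawed: Aug 25, 2010 + 2 weeks = Sep 8, 2010.
The first dose is administered: Sep 8, 2010 + 8 weeks = Nov 3, 2010.

3 November 2010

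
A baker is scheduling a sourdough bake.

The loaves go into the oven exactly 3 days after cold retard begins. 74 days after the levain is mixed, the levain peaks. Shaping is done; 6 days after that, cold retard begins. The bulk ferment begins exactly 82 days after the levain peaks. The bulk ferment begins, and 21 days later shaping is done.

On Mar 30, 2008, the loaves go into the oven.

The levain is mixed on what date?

The loaves go into the oven: Mar 30, 2008.
Cold retard begins: Mar 30, 2008 − 3 days = Mar 27, 2008.
Shaping is done: Mar 27, 2008 − 6 days = Mar 21, 2008.
The bulk ferment begins: Mar 21, 2008 − 21 days = Feb 29, 2008.
The levain peaks: Feb 29, 2008 − 82 days = Dec 9, 2007.
The levain is mixed: Dec 9, 2007 − 74 days = Sep 26, 2007.

Sep 26, 2007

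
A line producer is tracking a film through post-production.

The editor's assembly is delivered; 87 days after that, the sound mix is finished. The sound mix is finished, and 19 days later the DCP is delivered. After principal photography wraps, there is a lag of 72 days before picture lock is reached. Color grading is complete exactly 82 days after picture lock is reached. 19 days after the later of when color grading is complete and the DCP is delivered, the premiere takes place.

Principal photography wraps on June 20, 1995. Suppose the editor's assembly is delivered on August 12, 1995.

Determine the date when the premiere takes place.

December 15, 1995

Principal photography wraps: Jun 20, 1995.
Picture lock is reached: Jun 20, 1995 + 72 days = Aug 31, 1995.
Color grading is complete: Aug 31, 1995 + 82 days = Nov 21, 1995.
The editor's assembly is delivered: Aug 12, 1995.
The sound mix is finished: Aug 12, 1995 + 87 days = Nov 7, 1995.
The DCP is delivered: Nov 7, 1995 + 19 days = Nov 26, 1995.
Both prerequisites met — color grading is complete (Nov 21, 1995), the DCP is delivered (Nov 26, 1995); the later is Nov 26, 1995.
The premiere takes place: Nov 26, 1995 + 19 days = Dec 15, 1995.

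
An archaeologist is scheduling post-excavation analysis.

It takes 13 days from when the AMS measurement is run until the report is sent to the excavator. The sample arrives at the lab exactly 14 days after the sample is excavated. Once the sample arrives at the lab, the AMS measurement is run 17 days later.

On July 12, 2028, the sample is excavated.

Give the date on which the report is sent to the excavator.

The sample is excavated: Jul 12, 2028.
The sample arrives at the lab: Jul 12, 2028 + 14 days = Jul 26, 2028.
The AMS measurement is run: Jul 26, 2028 + 17 days = Aug 12, 2028.
The report is sent to the excavator: Aug 12, 2028 + 13 days = Aug 25, 2028.

August 25, 2028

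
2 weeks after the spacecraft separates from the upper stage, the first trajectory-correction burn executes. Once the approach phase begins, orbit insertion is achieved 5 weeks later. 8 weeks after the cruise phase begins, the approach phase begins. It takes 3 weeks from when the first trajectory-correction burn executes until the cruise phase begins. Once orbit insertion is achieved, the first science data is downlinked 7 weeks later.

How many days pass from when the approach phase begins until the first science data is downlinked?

Causal path: the approach phase begins → orbit insertion is achieved → the first science data is downlinked.
Total delay along the path: 5 + 7 weeks = 12 weeks = 84 days.

84 days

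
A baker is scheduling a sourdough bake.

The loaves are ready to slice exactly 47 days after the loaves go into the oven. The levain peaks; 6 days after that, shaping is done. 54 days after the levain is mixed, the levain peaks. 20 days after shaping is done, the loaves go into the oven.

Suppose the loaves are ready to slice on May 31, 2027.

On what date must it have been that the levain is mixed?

The loaves are ready to slice: May 31, 2027.
The loaves go into the oven: May 31, 2027 − 47 days = Apr 14, 2027.
Shaping is done: Apr 14, 2027 − 20 days = Mar 25, 2027.
The levain peaks: Mar 25, 2027 − 6 days = Mar 19, 2027.
The levain is mixed: Mar 19, 2027 − 54 days = Jan 24, 2027.

January 24, 2027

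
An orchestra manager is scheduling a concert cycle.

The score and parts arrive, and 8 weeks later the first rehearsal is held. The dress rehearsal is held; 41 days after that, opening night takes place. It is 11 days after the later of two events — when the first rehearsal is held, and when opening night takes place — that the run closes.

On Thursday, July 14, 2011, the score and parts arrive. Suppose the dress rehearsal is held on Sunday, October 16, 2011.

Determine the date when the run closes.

The score and parts arrive: Jul 14, 2011.
The first rehearsal is held: Jul 14, 2011 + 8 weeks = Sep 8, 2011.
The dress rehearsal is held: Oct 16, 2011.
Opening night takes place: Oct 16, 2011 + 41 days = Nov 26, 2011.
Both prerequisites met — the first rehearsal is held (Sep 8, 2011), opening night takes place (Nov 26, 2011); the later is Nov 26, 2011.
The run closes: Nov 26, 2011 + 11 days = Dec 7, 2011.

Wednesday, December 7, 2011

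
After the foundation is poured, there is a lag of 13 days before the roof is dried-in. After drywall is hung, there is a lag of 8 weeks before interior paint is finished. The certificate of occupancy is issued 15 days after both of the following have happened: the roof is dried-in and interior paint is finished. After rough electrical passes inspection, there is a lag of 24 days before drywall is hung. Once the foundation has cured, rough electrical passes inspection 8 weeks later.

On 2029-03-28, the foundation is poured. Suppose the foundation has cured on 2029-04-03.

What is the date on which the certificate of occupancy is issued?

2029-09-01

The foundation is poured: Mar 28, 2029.
The roof is dried-in: Mar 28, 2029 + 13 days = Apr 10, 2029.
The foundation has cured: Apr 3, 2029.
Rough electrical passes inspection: Apr 3, 2029 + 8 weeks = May 29, 2029.
Drywall is hung: May 29, 2029 + 24 days = Jun 22, 2029.
Interior paint is finished: Jun 22, 2029 + 8 weeks = Aug 17, 2029.
Both prerequisites met — the roof is dried-in (Apr 10, 2029), interior paint is finished (Aug 17, 2029); the later is Aug 17, 2029.
The certificate of occupancy is issued: Aug 17, 2029 + 15 days = Sep 1, 2029.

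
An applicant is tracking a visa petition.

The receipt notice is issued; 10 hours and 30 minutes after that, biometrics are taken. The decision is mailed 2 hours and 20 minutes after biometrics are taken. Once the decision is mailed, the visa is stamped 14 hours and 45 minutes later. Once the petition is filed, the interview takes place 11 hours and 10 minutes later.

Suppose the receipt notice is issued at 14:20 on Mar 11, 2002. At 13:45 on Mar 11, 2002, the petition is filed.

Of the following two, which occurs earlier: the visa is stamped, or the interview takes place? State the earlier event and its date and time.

The receipt notice is issued: 14:20 Mar 11, 2002.
Biometrics are taken: 14:20 Mar 11, 2002 + 10h30m = 00:50 Mar 12, 2002.
The decision is mailed: 00:50 Mar 12, 2002 + 2h20m = 03:10 Mar 12, 2002.
The visa is stamped: 03:10 Mar 12, 2002 + 14h45m = 17:55 Mar 12, 2002.
The petition is filed: 13:45 Mar 11, 2002.
The interview takes place: 13:45 Mar 11, 2002 + 11h10m = 00:55 Mar 12, 2002.
Comparing: the visa is stamped at 17:55 Mar 12, 2002 vs the interview takes place at 00:55 Mar 12, 2002. Earlier: the interview takes place.

The interview takes place — 00:55 on Mar 12, 2002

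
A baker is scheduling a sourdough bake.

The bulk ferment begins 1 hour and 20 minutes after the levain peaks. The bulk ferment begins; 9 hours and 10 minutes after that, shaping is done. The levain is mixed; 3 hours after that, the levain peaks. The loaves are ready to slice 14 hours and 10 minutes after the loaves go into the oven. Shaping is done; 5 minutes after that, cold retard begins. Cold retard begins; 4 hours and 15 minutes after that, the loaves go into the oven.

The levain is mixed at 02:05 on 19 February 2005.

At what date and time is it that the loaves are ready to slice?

The levain is mixed: 02:05 Feb 19, 2005.
The levain peaks: 02:05 Feb 19, 2005 + 3h = 05:05 Feb 19, 2005.
The bulk ferment begins: 05:05 Feb 19, 2005 + 1h20m = 06:25 Feb 19, 2005.
Shaping is done: 06:25 Feb 19, 2005 + 9h10m = 15:35 Feb 19, 2005.
Cold retard begins: 15:35 Feb 19, 2005 + 5m = 15:40 Feb 19, 2005.
The loaves go into the oven: 15:40 Feb 19, 2005 + 4h15m = 19:55 Feb 19, 2005.
The loaves are ready to slice: 19:55 Feb 19, 2005 + 14h10m = 10:05 Feb 20, 2005.

10:05 on 20 February 2005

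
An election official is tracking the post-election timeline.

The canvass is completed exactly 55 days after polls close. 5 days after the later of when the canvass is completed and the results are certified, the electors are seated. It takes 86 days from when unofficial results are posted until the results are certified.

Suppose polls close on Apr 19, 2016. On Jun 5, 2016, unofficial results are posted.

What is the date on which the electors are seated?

Polls close: Apr 19, 2016.
The canvass is completed: Apr 19, 2016 + 55 days = Jun 13, 2016.
Unofficial results are posted: Jun 5, 2016.
The results are certified: Jun 5, 2016 + 86 days = Aug 30, 2016.
Both prerequisites met — the canvass is completed (Jun 13, 2016), the results are certified (Aug 30, 2016); the later is Aug 30, 2016.
The electors are seated: Aug 30, 2016 + 5 days = Sep 4, 2016.

Sep 4, 2016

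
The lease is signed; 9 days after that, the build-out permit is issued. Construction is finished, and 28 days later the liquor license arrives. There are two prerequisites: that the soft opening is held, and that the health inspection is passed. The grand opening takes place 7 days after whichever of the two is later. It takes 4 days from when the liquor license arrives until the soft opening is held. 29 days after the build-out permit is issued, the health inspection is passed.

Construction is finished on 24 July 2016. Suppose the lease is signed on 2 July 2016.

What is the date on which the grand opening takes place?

1 September 2016

Construction is finished: Jul 24, 2016.
The liquor license arrives: Jul 24, 2016 + 28 days = Aug 21, 2016.
The soft opening is held: Aug 21, 2016 + 4 days = Aug 25, 2016.
The lease is signed: Jul 2, 2016.
The build-out permit is issued: Jul 2, 2016 + 9 days = Jul 11, 2016.
The health inspection is passed: Jul 11, 2016 + 29 days = Aug 9, 2016.
Both prerequisites met — the soft opening is held (Aug 25, 2016), the health inspection is passed (Aug 9, 2016); the later is Aug 25, 2016.
The grand opening takes place: Aug 25, 2016 + 7 days = Sep 1, 2016.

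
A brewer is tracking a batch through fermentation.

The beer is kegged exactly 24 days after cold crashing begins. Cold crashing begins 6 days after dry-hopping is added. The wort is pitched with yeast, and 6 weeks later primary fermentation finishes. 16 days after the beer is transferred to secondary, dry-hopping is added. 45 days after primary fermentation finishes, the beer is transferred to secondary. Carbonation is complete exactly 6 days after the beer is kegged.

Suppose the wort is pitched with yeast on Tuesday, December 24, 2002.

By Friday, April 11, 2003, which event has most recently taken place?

Dry-hopping is added

The wort is pitched with yeast: Dec 24, 2002.
Primary fermentation finishes: Dec 24, 2002 + 6 weeks = Feb 4, 2003.
The beer is transferred to secondary: Feb 4, 2003 + 45 days = Mar 21, 2003.
Dry-hopping is added: Mar 21, 2003 + 16 days = Apr 6, 2003.
Cold crashing begins: Apr 6, 2003 + 6 days = Apr 12, 2003.
The beer is kegged: Apr 12, 2003 + 24 days = May 6, 2003.
Carbonation is complete: May 6, 2003 + 6 days = May 12, 2003.
Apr 11, 2003 falls between when dry-hopping is added (Apr 6, 2003) and when cold crashing begins (Apr 12, 2003).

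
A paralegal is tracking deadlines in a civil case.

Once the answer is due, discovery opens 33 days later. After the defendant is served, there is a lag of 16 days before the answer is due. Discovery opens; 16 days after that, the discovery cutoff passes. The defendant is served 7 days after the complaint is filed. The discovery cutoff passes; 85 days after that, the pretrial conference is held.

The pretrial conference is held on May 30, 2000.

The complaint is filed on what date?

The pretrial conference is held: May 30, 2000.
The discovery cutoff passes: May 30, 2000 − 85 days = Mar 6, 2000.
Discovery opens: Mar 6, 2000 − 16 days = Feb 19, 2000.
The answer is due: Feb 19, 2000 − 33 days = Jan 17, 2000.
The defendant is served: Jan 17, 2000 − 16 days = Jan 1, 2000.
The complaint is filed: Jan 1, 2000 − 7 days = Dec 25, 1999.

Dec 25, 1999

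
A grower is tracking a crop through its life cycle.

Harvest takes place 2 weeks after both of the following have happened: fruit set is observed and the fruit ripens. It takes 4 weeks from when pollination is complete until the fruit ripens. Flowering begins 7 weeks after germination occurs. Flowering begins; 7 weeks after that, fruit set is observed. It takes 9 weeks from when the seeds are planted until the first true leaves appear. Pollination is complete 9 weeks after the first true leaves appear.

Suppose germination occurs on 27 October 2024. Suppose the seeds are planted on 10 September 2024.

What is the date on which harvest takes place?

25 February 2025

Germination occurs: Oct 27, 2024.
Flowering begins: Oct 27, 2024 + 7 weeks = Dec 15, 2024.
Fruit set is observed: Dec 15, 2024 + 7 weeks = Feb 2, 2025.
The seeds are planted: Sep 10, 2024.
The first true leaves appear: Sep 10, 2024 + 9 weeks = Nov 12, 2024.
Pollination is complete: Nov 12, 2024 + 9 weeks = Jan 14, 2025.
The fruit ripens: Jan 14, 2025 + 4 weeks = Feb 11, 2025.
Both prerequisites met — fruit set is observed (Feb 2, 2025), the fruit ripens (Feb 11, 2025); the later is Feb 11, 2025.
Harvest takes place: Feb 11, 2025 + 2 weeks = Feb 25, 2025.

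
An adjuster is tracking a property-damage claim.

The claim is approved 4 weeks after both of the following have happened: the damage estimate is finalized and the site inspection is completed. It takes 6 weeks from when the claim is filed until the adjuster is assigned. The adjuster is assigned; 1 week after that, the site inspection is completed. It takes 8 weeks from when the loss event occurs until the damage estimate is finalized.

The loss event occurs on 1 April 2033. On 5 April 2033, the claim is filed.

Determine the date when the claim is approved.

The loss event occurs: Apr 1, 2033.
The damage estimate is finalized: Apr 1, 2033 + 8 weeks = May 27, 2033.
The claim is filed: Apr 5, 2033.
The adjuster is assigned: Apr 5, 2033 + 6 weeks = May 17, 2033.
The site inspection is completed: May 17, 2033 + 1 week = May 24, 2033.
Both prerequisites met — the damage estimate is finalized (May 27, 2033), the site inspection is completed (May 24, 2033); the later is May 27, 2033.
The claim is approved: May 27, 2033 + 4 weeks = Jun 24, 2033.

24 June 2033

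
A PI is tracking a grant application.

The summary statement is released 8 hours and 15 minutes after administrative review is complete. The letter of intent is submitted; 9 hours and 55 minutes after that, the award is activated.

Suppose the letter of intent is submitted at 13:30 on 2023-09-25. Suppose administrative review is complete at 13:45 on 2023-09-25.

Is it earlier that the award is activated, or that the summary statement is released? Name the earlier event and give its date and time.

The summary statement is released — 22:00 on 2023-09-25

The letter of intent is submitted: 13:30 Sep 25, 2023.
The award is activated: 13:30 Sep 25, 2023 + 9h55m = 23:25 Sep 25, 2023.
Administrative review is complete: 13:45 Sep 25, 2023.
The summary statement is released: 13:45 Sep 25, 2023 + 8h15m = 22:00 Sep 25, 2023.
Comparing: the award is activated at 23:25 Sep 25, 2023 vs the summary statement is released at 22:00 Sep 25, 2023. Earlier: the summary statement is released.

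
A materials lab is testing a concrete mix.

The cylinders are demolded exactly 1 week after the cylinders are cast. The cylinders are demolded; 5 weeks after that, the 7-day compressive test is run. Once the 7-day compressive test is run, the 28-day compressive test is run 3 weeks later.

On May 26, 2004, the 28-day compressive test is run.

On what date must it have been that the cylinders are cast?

March 24, 2004

The 28-day compressive test is run: May 26, 2004.
The 7-day compressive test is run: May 26, 2004 − 3 weeks = May 5, 2004.
The cylinders are demolded: May 5, 2004 − 5 weeks = Mar 31, 2004.
The cylinders are cast: Mar 31, 2004 − 1 week = Mar 24, 2004.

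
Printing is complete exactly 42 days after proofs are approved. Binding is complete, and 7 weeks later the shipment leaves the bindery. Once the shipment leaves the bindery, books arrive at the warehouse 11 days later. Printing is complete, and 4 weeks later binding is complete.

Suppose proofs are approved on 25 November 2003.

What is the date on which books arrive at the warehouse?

Proofs are approved: Nov 25, 2003.
Printing is complete: Nov 25, 2003 + 42 days = Jan 6, 2004.
Binding is complete: Jan 6, 2004 + 4 weeks = Feb 3, 2004.
The shipment leaves the bindery: Feb 3, 2004 + 7 weeks = Mar 23, 2004.
Books arrive at the warehouse: Mar 23, 2004 + 11 days = Apr 3, 2004.

3 April 2004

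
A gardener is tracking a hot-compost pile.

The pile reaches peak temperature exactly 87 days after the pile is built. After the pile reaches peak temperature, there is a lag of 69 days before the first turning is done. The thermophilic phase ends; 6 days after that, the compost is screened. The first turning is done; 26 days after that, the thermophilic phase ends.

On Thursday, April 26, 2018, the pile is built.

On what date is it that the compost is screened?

The pile is built: Apr 26, 2018.
The pile reaches peak temperature: Apr 26, 2018 + 87 days = Jul 22, 2018.
The first turning is done: Jul 22, 2018 + 69 days = Sep 29, 2018.
The thermophilic phase ends: Sep 29, 2018 + 26 days = Oct 25, 2018.
The compost is screened: Oct 25, 2018 + 6 days = Oct 31, 2018.

Wednesday, October 31, 2018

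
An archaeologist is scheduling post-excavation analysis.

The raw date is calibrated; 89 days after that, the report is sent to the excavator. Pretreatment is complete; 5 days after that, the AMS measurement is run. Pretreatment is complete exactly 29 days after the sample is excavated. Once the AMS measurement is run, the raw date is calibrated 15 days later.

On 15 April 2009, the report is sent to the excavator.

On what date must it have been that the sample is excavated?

The report is sent to the excavator: Apr 15, 2009.
The raw date is calibrated: Apr 15, 2009 − 89 days = Jan 16, 2009.
The AMS measurement is run: Jan 16, 2009 − 15 days = Jan 1, 2009.
Pretreatment is complete: Jan 1, 2009 − 5 days = Dec 27, 2008.
The sample is excavated: Dec 27, 2008 − 29 days = Nov 28, 2008.

28 November 2008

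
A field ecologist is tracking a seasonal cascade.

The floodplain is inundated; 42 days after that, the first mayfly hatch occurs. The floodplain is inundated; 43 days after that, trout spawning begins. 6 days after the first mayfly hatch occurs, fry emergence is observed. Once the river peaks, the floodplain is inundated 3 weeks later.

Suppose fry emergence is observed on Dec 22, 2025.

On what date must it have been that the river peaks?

Fry emergence is observed: Dec 22, 2025.
The first mayfly hatch occurs: Dec 22, 2025 − 6 days = Dec 16, 2025.
The floodplain is inundated: Dec 16, 2025 − 42 days = Nov 4, 2025.
The river peaks: Nov 4, 2025 − 3 weeks = Oct 14, 2025.

Oct 14, 2025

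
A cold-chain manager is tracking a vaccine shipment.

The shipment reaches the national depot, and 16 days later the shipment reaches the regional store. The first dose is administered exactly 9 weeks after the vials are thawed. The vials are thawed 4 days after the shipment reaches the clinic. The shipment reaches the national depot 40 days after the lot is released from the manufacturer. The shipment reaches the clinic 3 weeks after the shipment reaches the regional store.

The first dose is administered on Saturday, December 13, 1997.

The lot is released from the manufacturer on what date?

The first dose is administered: Dec 13, 1997.
The vials are thawed: Dec 13, 1997 − 9 weeks = Oct 11, 1997.
The shipment reaches the clinic: Oct 11, 1997 − 4 days = Oct 7, 1997.
The shipment reaches the regional store: Oct 7, 1997 − 3 weeks = Sep 16, 1997.
The shipment reaches the national depot: Sep 16, 1997 − 16 days = Aug 31, 1997.
The lot is released from the manufacturer: Aug 31, 1997 − 40 days = Jul 22, 1997.

Tuesday, July 22, 1997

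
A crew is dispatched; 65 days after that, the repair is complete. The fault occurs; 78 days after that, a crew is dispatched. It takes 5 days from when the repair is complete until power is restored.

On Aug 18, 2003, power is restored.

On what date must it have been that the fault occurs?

Mar 23, 2003

Power is restored: Aug 18, 2003.
The repair is complete: Aug 18, 2003 − 5 days = Aug 13, 2003.
A crew is dispatched: Aug 13, 2003 − 65 days = Jun 9, 2003.
The fault occurs: Jun 9, 2003 − 78 days = Mar 23, 2003.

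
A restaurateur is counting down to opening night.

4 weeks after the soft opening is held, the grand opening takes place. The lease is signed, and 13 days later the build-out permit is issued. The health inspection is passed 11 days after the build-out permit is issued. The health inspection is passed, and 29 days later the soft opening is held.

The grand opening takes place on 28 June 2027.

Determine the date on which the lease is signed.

The grand opening takes place: Jun 28, 2027.
The soft opening is held: Jun 28, 2027 − 4 weeks = May 31, 2027.
The health inspection is passed: May 31, 2027 − 29 days = May 2, 2027.
The build-out permit is issued: May 2, 2027 − 11 days = Apr 21, 2027.
The lease is signed: Apr 21, 2027 − 13 days = Apr 8, 2027.

8 April 2027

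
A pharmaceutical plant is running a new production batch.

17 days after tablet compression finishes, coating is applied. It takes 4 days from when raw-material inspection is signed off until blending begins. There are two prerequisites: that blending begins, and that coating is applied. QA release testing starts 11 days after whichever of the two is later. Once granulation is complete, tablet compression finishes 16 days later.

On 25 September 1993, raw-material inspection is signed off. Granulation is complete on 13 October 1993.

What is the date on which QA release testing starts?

Raw-material inspection is signed off: Sep 25, 1993.
Blending begins: Sep 25, 1993 + 4 days = Sep 29, 1993.
Granulation is complete: Oct 13, 1993.
Tablet compression finishes: Oct 13, 1993 + 16 days = Oct 29, 1993.
Coating is applied: Oct 29, 1993 + 17 days = Nov 15, 1993.
Both prerequisites met — blending begins (Sep 29, 1993), coating is applied (Nov 15, 1993); the later is Nov 15, 1993.
QA release testing starts: Nov 15, 1993 + 11 days = Nov 26, 1993.

26 November 1993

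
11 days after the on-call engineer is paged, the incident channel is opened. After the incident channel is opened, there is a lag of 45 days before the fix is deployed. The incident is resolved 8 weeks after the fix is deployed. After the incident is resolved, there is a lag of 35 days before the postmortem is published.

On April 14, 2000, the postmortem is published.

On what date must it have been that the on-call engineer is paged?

The postmortem is published: Apr 14, 2000.
The incident is resolved: Apr 14, 2000 − 35 days = Mar 10, 2000.
The fix is deployed: Mar 10, 2000 − 8 weeks = Jan 14, 2000.
The incident channel is opened: Jan 14, 2000 − 45 days = Nov 30, 1999.
The on-call engineer is paged: Nov 30, 1999 − 11 days = Nov 19, 1999.

November 19, 1999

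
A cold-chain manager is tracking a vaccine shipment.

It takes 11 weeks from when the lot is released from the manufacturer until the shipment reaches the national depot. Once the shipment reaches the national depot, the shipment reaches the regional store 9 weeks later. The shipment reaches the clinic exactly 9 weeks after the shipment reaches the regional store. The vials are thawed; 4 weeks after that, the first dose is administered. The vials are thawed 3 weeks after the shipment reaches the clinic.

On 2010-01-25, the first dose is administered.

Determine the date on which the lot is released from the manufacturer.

The first dose is administered: Jan 25, 2010.
The vials are thawed: Jan 25, 2010 − 4 weeks = Dec 28, 2009.
The shipment reaches the clinic: Dec 28, 2009 − 3 weeks = Dec 7, 2009.
The shipment reaches the regional store: Dec 7, 2009 − 9 weeks = Oct 5, 2009.
The shipment reaches the national depot: Oct 5, 2009 − 9 weeks = Aug 3, 2009.
The lot is released from the manufacturer: Aug 3, 2009 − 11 weeks = May 18, 2009.

2009-05-18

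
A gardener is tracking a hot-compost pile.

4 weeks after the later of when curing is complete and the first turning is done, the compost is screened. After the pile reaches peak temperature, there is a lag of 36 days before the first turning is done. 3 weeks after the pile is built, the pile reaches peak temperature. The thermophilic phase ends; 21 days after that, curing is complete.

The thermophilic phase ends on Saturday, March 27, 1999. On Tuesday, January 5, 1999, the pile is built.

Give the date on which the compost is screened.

Saturday, May 15, 1999

The thermophilic phase ends: Mar 27, 1999.
Curing is complete: Mar 27, 1999 + 21 days = Apr 17, 1999.
The pile is built: Jan 5, 1999.
The pile reaches peak temperature: Jan 5, 1999 + 3 weeks = Jan 26, 1999.
The first turning is done: Jan 26, 1999 + 36 days = Mar 3, 1999.
Both prerequisites met — curing is complete (Apr 17, 1999), the first turning is done (Mar 3, 1999); the later is Apr 17, 1999.
The compost is screened: Apr 17, 1999 + 4 weeks = May 15, 1999.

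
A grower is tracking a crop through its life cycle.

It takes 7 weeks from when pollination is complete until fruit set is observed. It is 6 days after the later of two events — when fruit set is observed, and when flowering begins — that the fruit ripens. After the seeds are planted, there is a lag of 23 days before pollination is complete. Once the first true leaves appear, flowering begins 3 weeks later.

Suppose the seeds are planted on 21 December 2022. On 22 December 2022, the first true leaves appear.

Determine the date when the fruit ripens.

The seeds are planted: Dec 21, 2022.
Pollination is complete: Dec 21, 2022 + 23 days = Jan 13, 2023.
Fruit set is observed: Jan 13, 2023 + 7 weeks = Mar 3, 2023.
The first true leaves appear: Dec 22, 2022.
Flowering begins: Dec 22, 2022 + 3 weeks = Jan 12, 2023.
Both prerequisites met — fruit set is observed (Mar 3, 2023), flowering begins (Jan 12, 2023); the later is Mar 3, 2023.
The fruit ripens: Mar 3, 2023 + 6 days = Mar 9, 2023.

9 March 2023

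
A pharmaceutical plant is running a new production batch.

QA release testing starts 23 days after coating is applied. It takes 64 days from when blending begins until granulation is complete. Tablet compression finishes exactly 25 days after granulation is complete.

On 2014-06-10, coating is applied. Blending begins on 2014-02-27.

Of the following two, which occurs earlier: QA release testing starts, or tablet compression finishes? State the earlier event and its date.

Tablet compression finishes — 2014-05-27

Coating is applied: Jun 10, 2014.
QA release testing starts: Jun 10, 2014 + 23 days = Jul 3, 2014.
Blending begins: Feb 27, 2014.
Granulation is complete: Feb 27, 2014 + 64 days = May 2, 2014.
Tablet compression finishes: May 2, 2014 + 25 days = May 27, 2014.
Comparing: QA release testing starts on Jul 3, 2014 vs tablet compression finishes on May 27, 2014. Earlier: tablet compression finishes.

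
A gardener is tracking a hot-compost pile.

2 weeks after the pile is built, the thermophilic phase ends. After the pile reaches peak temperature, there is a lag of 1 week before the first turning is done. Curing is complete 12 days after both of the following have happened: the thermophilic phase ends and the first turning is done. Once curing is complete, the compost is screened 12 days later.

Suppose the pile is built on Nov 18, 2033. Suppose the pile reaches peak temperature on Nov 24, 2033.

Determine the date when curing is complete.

Dec 14, 2033

The pile is built: Nov 18, 2033.
The thermophilic phase ends: Nov 18, 2033 + 2 weeks = Dec 2, 2033.
The pile reaches peak temperature: Nov 24, 2033.
The first turning is done: Nov 24, 2033 + 1 week = Dec 1, 2033.
Both prerequisites met — the thermophilic phase ends (Dec 2, 2033), the first turning is done (Dec 1, 2033); the later is Dec 2, 2033.
Curing is complete: Dec 2, 2033 + 12 days = Dec 14, 2033.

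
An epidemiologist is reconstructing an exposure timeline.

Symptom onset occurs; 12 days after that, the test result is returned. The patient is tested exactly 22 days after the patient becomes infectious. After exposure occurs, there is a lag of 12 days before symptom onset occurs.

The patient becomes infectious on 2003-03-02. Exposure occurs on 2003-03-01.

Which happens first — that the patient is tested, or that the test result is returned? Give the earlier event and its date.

The patient becomes infectious: Mar 2, 2003.
The patient is tested: Mar 2, 2003 + 22 days = Mar 24, 2003.
Exposure occurs: Mar 1, 2003.
Symptom onset occurs: Mar 1, 2003 + 12 days = Mar 13, 2003.
The test result is returned: Mar 13, 2003 + 12 days = Mar 25, 2003.
Comparing: the patient is tested on Mar 24, 2003 vs the test result is returned on Mar 25, 2003. Earlier: the patient is tested.

The patient is tested — 2003-03-24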